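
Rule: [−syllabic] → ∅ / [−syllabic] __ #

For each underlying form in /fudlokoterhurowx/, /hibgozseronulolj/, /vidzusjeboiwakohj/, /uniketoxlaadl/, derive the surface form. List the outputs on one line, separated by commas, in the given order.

/fudlokoterhurowx/: /x/ is the second consonant of a word-final cluster /wx/, so it deletes. → [fudlokoterhurow].
/hibgozseronulolj/: /j/ is the second consonant of a word-final cluster /lj/, so it deletes. → [hibgozseronulol].
/vidzusjeboiwakohj/: /j/ is the second consonant of a word-final cluster /hj/, so it deletes. → [vidzusjeboiwakoh].
/uniketoxlaadl/: /l/ is the second consonant of a word-final cluster /dl/, so it deletes. → [uniketoxlaad].

fudlokoterhurow, hibgozseronulol, vidzusjeboiwakoh, uniketoxlaad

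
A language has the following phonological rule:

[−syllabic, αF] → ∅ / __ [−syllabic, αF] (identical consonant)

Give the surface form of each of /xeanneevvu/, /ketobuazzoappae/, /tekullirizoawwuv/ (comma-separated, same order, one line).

/xeanneevvu/: /nn/ is a geminate; the first /n/ deletes. /vv/ is a geminate; the first /v/ deletes. → [xeaneevu].
/ketobuazzoappae/: /zz/ is a geminate; the first /z/ deletes. /pp/ is a geminate; the first /p/ deletes. → [ketobuazoapae].
/tekullirizoawwuv/: /ll/ is a geminate; the first /l/ deletes. /ww/ is a geminate; the first /w/ deletes. → [tekulirizoawuv].

xeaneevu, ketobuazoapae, tekulirizoawuv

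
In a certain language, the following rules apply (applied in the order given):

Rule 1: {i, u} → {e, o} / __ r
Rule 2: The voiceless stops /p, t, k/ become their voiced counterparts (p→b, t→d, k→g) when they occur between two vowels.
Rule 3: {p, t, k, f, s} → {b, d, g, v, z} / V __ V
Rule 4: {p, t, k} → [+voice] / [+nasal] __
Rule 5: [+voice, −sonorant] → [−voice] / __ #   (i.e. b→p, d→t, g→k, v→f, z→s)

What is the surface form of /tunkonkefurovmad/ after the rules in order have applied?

tungongevorovmat

Rule 1 (pre-rhotic lowering): /u/ is a high vowel immediately before /r/, so it lowers to [o]. /tunkonkefurovmad/ → tunkonkeforovmad.
Rule 2 (intervocalic voicing): no segment meets the environment; /tunkonkeforovmad/ is unchanged.
Rule 3 (intervocalic voicing): /f/ is a voiceless obstruent between vowels /e/ and /o/, so it voices to [v]. /tunkonkeforovmad/ → tunkonkevorovmad.
Rule 4 (post-nasal voicing): /k/ is a voiceless stop immediately after the nasal /n/, so it voices to [g]. /k/ is a voiceless stop immediately after the nasal /n/, so it voices to [g]. /tunkonkevorovmad/ → tungongevorovmad.
Rule 5 (final devoicing): /d/ is a voiced obstruent in word-final position, so it devoices to [t]. /tungongevorovmad/ → tungongevorovmat.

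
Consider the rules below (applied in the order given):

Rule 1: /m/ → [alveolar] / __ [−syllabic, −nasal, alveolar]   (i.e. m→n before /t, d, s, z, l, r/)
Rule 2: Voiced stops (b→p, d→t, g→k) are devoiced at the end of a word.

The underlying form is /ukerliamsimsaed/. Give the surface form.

ukerliansinsaet

Rule 1 (nasal place assimilation): /m/ precedes the alveolar consonant /s/, so it assimilates in place to [n]. /m/ precedes the alveolar consonant /s/, so it assimilates in place to [n]. /ukerliamsimsaed/ → ukerliansinsaed.
Rule 2 (final devoicing): /d/ is a voiced stop in word-final position, so it devoices to [t]. /ukerliansinsaed/ → ukerliansinsaet.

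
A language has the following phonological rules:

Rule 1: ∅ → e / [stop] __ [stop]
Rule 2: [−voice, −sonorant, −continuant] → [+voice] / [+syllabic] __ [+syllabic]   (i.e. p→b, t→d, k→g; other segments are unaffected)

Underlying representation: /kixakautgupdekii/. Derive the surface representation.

Rule 1 (stop-cluster e-epenthesis): /t/ and /g/ form a stop–stop cluster, so [e] is inserted between them. /p/ and /d/ form a stop–stop cluster, so [e] is inserted between them. /kixakautgupdekii/ → kixakautegupedekii.
Rule 2 (intervocalic voicing): /k/ is a voiceless stop between vowels /a/ and /a/, so it voices to [g]. /t/ is a voiceless stop between vowels /u/ and /e/, so it voices to [d]. /p/ is a voiceless stop between vowels /u/ and /e/, so it voices to [b]. /k/ is a voiceless stop between vowels /e/ and /i/, so it voices to [g]. /kixakautegupedekii/ → kixagaudegubedegii.

kixagaudegubedegii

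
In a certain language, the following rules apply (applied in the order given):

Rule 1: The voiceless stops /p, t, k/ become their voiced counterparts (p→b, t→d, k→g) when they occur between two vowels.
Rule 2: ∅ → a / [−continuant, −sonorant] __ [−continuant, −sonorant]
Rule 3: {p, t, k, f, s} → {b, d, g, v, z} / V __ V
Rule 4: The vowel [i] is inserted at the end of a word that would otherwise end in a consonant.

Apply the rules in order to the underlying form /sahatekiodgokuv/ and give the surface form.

Rule 1 (intervocalic voicing): /t/ is a voiceless stop between vowels /a/ and /e/, so it voices to [d]. /k/ is a voiceless stop between vowels /e/ and /i/, so it voices to [g]. /k/ is a voiceless stop between vowels /o/ and /u/, so it voices to [g]. /sahatekiodgokuv/ → sahadegiodgoguv.
Rule 2 (stop-cluster a-epenthesis): /d/ and /g/ form a stop–stop cluster, so [a] is inserted between them. /sahadegiodgoguv/ → sahadegiodagoguv.
Rule 3 (intervocalic voicing): no segment meets the environment; /sahadegiodagoguv/ is unchanged.
Rule 4 (final i-epenthesis): the form ends in the consonant /v/, so [i] is inserted word-finally. /sahadegiodagoguv/ → sahadegiodagoguvi.

sahadegiodagoguvi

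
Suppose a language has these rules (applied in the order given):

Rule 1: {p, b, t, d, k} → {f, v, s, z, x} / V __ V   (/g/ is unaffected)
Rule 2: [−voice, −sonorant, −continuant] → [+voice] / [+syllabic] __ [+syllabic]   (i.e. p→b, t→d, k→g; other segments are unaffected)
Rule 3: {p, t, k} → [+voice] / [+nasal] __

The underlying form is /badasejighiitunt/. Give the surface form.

Rule 1 (intervocalic spirantization): /d/ is a stop between vowels /a/ and /a/, so it spirantizes to the fricative [z]. /t/ is a stop between vowels /i/ and /u/, so it spirantizes to the fricative [s]. /badasejighiitunt/ → bazasejighiisunt.
Rule 2 (intervocalic voicing): no segment meets the environment; /bazasejighiisunt/ is unchanged.
Rule 3 (post-nasal voicing): /t/ is a voiceless stop immediately after the nasal /n/, so it voices to [d]. /bazasejighiisunt/ → bazasejighiisund.

bazasejighiisund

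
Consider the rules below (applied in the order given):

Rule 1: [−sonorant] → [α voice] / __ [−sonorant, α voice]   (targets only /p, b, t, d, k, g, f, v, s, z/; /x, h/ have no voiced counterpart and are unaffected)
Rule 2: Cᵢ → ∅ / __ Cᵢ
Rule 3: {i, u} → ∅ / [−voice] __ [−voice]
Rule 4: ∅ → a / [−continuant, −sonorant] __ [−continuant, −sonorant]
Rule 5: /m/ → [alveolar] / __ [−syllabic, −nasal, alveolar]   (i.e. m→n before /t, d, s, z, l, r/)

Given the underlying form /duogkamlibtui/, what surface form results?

duokanlipatui

Rule 1 (regressive voicing assimilation): /g/ precedes the voiceless obstruent /k/, so it devoices to [k] by assimilation. /b/ precedes the voiceless obstruent /t/, so it devoices to [p] by assimilation. /duogkamlibtui/ → duokkamliptui.
Rule 2 (degemination): /kk/ is a geminate; the first /k/ deletes. /duokkamliptui/ → duokamliptui.
Rule 3 (high vowel syncope): no segment meets the environment; /duokamliptui/ is unchanged.
Rule 4 (stop-cluster a-epenthesis): /p/ and /t/ form a stop–stop cluster, so [a] is inserted between them. /duokamliptui/ → duokamlipatui.
Rule 5 (nasal place assimilation): /m/ precedes the alveolar consonant /l/, so it assimilates in place to [n]. /duokamlipatui/ → duokanlipatui.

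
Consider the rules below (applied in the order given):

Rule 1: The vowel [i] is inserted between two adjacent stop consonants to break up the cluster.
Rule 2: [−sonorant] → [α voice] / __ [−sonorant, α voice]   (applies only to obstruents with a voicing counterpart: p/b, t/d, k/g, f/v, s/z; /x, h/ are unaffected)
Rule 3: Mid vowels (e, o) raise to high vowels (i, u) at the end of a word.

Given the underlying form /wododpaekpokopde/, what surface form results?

wododipaekipokopidi

Rule 1 (stop-cluster i-epenthesis): /d/ and /p/ form a stop–stop cluster, so [i] is inserted between them. /k/ and /p/ form a stop–stop cluster, so [i] is inserted between them. /p/ and /d/ form a stop–stop cluster, so [i] is inserted between them. /wododpaekpokopde/ → wododipaekipokopide.
Rule 2 (regressive voicing assimilation): no segment meets the environment; /wododipaekipokopide/ is unchanged.
Rule 3 (final vowel raising): /e/ is a mid vowel in word-final position, so it raises to [i]. /wododipaekipokopide/ → wododipaekipokopidi.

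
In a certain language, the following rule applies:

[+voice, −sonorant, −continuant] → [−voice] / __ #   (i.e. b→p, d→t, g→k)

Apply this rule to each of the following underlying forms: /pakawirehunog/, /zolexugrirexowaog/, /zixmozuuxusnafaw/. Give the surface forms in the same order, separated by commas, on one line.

/pakawirehunog/: /g/ is a voiced stop in word-final position, so it devoices to [k]. → [pakawirehunok].
/zolexugrirexowaog/: /g/ is a voiced stop in word-final position, so it devoices to [k]. → [zolexugrirexowaok].
/zixmozuuxusnafaw/: the rule's environment is not met; surfaces unchanged as [zixmozuuxusnafaw].

pakawirehunok, zolexugrirexowaok, zixmozuuxusnafaw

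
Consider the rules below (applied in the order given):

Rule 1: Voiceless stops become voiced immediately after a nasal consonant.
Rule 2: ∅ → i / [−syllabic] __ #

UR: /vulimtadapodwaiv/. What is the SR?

Rule 1 (post-nasal voicing): /t/ is a voiceless stop immediately after the nasal /m/, so it voices to [d]. /vulimtadapodwaiv/ → vulimdadapodwaiv.
Rule 2 (final i-epenthesis): the form ends in the consonant /v/, so [i] is inserted word-finally. /vulimdadapodwaiv/ → vulimdadapodwaivi.

vulimdadapodwaivi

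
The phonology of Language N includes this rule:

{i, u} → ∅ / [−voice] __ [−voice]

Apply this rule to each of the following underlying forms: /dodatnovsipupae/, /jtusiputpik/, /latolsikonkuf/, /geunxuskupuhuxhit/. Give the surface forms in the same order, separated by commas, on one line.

/dodatnovsipupae/: /i/ is a high vowel flanked by voiceless consonants /s/ and /p/, so it deletes. /u/ is a high vowel flanked by voiceless consonants /p/ and /p/, so it deletes. → [dodatnovsppae].
/jtusiputpik/: /u/ is a high vowel flanked by voiceless consonants /t/ and /s/, so it deletes. /i/ is a high vowel flanked by voiceless consonants /s/ and /p/, so it deletes. /u/ is a high vowel flanked by voiceless consonants /p/ and /t/, so it deletes. /i/ is a high vowel flanked by voiceless consonants /p/ and /k/, so it deletes. → [jtsptpk].
/latolsikonkuf/: /i/ is a high vowel flanked by voiceless consonants /s/ and /k/, so it deletes. /u/ is a high vowel flanked by voiceless consonants /k/ and /f/, so it deletes. → [latolskonkf].
/geunxuskupuhuxhit/: /u/ is a high vowel flanked by voiceless consonants /x/ and /s/, so it deletes. /u/ is a high vowel flanked by voiceless consonants /k/ and /p/, so it deletes. /u/ is a high vowel flanked by voiceless consonants /p/ and /h/, so it deletes. /u/ is a high vowel flanked by voiceless consonants /h/ and /x/, so it deletes. /i/ is a high vowel flanked by voiceless consonants /h/ and /t/, so it deletes. → [geunxskphxht].

dodatnovsppae, jtsptpk, latolskonkf, geunxskphxht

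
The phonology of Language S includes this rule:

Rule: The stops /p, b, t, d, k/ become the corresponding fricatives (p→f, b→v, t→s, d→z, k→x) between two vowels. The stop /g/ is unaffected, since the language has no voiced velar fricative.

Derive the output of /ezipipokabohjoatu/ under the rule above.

ezififoxavohjoasu

/p/ is a stop between vowels /i/ and /i/, so it spirantizes to the fricative [f].
/p/ is a stop between vowels /i/ and /o/, so it spirantizes to the fricative [f].
/k/ is a stop between vowels /o/ and /a/, so it spirantizes to the fricative [x].
/b/ is a stop between vowels /a/ and /o/, so it spirantizes to the fricative [v].
/t/ is a stop between vowels /a/ and /u/, so it spirantizes to the fricative [s].
Surface form: [ezififoxavohjoasu].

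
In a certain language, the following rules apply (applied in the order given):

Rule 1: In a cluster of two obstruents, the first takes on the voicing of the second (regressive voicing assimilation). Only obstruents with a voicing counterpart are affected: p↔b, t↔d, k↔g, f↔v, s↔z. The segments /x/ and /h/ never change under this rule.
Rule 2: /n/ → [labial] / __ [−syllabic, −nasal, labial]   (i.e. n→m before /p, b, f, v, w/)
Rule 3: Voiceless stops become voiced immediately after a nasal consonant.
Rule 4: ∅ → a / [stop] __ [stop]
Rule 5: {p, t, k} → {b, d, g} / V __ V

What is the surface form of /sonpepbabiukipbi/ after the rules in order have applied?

Rule 1 (regressive voicing assimilation): /p/ precedes the voiced obstruent /b/, so it voices to [b] by assimilation. /p/ precedes the voiced obstruent /b/, so it voices to [b] by assimilation. /sonpepbabiukipbi/ → sonpebbabiukibbi.
Rule 2 (nasal place assimilation): /n/ precedes the labial consonant /p/, so it assimilates in place to [m]. /sonpebbabiukibbi/ → sompebbabiukibbi.
Rule 3 (post-nasal voicing): /p/ is a voiceless stop immediately after the nasal /m/, so it voices to [b]. /sompebbabiukibbi/ → sombebbabiukibbi.
Rule 4 (stop-cluster a-epenthesis): /b/ and /b/ form a stop–stop cluster, so [a] is inserted between them. /b/ and /b/ form a stop–stop cluster, so [a] is inserted between them. /sombebbabiukibbi/ → sombebababiukibabi.
Rule 5 (intervocalic voicing): /k/ is a voiceless stop between vowels /u/ and /i/, so it voices to [g]. /sombebababiukibabi/ → sombebababiugibabi.

sombebababiugibabi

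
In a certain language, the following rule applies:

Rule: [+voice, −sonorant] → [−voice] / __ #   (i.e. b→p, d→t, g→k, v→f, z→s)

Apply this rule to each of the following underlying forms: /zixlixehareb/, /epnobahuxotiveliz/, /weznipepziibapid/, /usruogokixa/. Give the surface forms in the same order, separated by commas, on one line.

zixlixeharep, epnobahuxotivelis, weznipepziibapit, usruogokixa

/zixlixehareb/: /b/ is a voiced obstruent in word-final position, so it devoices to [p]. → [zixlixeharep].
/epnobahuxotiveliz/: /z/ is a voiced obstruent in word-final position, so it devoices to [s]. → [epnobahuxotivelis].
/weznipepziibapid/: /d/ is a voiced obstruent in word-final position, so it devoices to [t]. → [weznipepziibapit].
/usruogokixa/: the rule's environment is not met; surfaces unchanged as [usruogokixa].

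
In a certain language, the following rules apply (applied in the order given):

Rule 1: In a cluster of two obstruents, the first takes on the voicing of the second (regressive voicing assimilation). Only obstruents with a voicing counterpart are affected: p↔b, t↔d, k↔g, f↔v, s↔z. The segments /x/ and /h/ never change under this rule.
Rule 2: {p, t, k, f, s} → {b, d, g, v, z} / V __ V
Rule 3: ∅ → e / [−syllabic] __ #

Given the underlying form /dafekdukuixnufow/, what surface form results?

davegduguixnuvowe

Rule 1 (regressive voicing assimilation): /k/ precedes the voiced obstruent /d/, so it voices to [g] by assimilation. /dafekdukuixnufow/ → dafegdukuixnufow.
Rule 2 (intervocalic voicing): /f/ is a voiceless obstruent between vowels /a/ and /e/, so it voices to [v]. /k/ is a voiceless obstruent between vowels /u/ and /u/, so it voices to [g]. /f/ is a voiceless obstruent between vowels /u/ and /o/, so it voices to [v]. /dafegdukuixnufow/ → davegduguixnuvow.
Rule 3 (final e-epenthesis): the form ends in the consonant /w/, so [e] is inserted word-finally. /davegduguixnuvow/ → davegduguixnuvowe.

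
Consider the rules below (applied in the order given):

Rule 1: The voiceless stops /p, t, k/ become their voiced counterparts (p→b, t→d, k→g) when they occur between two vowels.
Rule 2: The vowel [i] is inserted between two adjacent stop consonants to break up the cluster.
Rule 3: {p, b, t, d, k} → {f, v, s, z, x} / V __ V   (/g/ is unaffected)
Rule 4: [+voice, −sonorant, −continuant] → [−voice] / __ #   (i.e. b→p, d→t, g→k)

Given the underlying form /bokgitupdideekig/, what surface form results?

Rule 1 (intervocalic voicing): /t/ is a voiceless stop between vowels /i/ and /u/, so it voices to [d]. /k/ is a voiceless stop between vowels /e/ and /i/, so it voices to [g]. /bokgitupdideekig/ → bokgidupdideegig.
Rule 2 (stop-cluster i-epenthesis): /k/ and /g/ form a stop–stop cluster, so [i] is inserted between them. /p/ and /d/ form a stop–stop cluster, so [i] is inserted between them. /bokgidupdideegig/ → bokigidupidideegig.
Rule 3 (intervocalic spirantization): /k/ is a stop between vowels /o/ and /i/, so it spirantizes to the fricative [x]. /d/ is a stop between vowels /i/ and /u/, so it spirantizes to the fricative [z]. /p/ is a stop between vowels /u/ and /i/, so it spirantizes to the fricative [f]. /d/ is a stop between vowels /i/ and /i/, so it spirantizes to the fricative [z]. /d/ is a stop between vowels /i/ and /e/, so it spirantizes to the fricative [z]. /bokigidupidideegig/ → boxigizufizizeegig.
Rule 4 (final devoicing): /g/ is a voiced stop in word-final position, so it devoices to [k]. /boxigizufizizeegig/ → boxigizufizizeegik.

boxigizufizizeegik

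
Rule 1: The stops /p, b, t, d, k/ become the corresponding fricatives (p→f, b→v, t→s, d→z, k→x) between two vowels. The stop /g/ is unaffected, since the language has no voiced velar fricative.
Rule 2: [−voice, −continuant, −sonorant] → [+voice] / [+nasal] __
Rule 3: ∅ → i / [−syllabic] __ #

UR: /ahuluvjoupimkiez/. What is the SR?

ahuluvjoufimgiezi

Rule 1 (intervocalic spirantization): /p/ is a stop between vowels /u/ and /i/, so it spirantizes to the fricative [f]. /ahuluvjoupimkiez/ → ahuluvjoufimkiez.
Rule 2 (post-nasal voicing): /k/ is a voiceless stop immediately after the nasal /m/, so it voices to [g]. /ahuluvjoufimkiez/ → ahuluvjoufimgiez.
Rule 3 (final i-epenthesis): the form ends in the consonant /z/, so [i] is inserted word-finally. /ahuluvjoufimgiez/ → ahuluvjoufimgiezi.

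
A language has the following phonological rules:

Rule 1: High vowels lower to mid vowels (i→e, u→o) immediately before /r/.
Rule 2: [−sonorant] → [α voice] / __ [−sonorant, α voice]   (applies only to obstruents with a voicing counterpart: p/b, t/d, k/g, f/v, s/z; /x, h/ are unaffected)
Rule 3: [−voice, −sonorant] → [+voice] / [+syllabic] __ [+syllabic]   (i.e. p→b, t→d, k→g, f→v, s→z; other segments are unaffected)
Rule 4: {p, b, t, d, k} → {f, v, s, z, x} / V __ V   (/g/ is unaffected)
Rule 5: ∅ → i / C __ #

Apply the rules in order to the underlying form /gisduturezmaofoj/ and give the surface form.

gizduzorezmaovoji

Rule 1 (pre-rhotic lowering): /u/ is a high vowel immediately before /r/, so it lowers to [o]. /gisduturezmaofoj/ → gisdutorezmaofoj.
Rule 2 (regressive voicing assimilation): /s/ precedes the voiced obstruent /d/, so it voices to [z] by assimilation. /gisdutorezmaofoj/ → gizdutorezmaofoj.
Rule 3 (intervocalic voicing): /t/ is a voiceless obstruent between vowels /u/ and /o/, so it voices to [d]. /f/ is a voiceless obstruent between vowels /o/ and /o/, so it voices to [v]. /gizdutorezmaofoj/ → gizdudorezmaovoj.
Rule 4 (intervocalic spirantization): /d/ is a stop between vowels /u/ and /o/, so it spirantizes to the fricative [z]. /gizdudorezmaovoj/ → gizduzorezmaovoj.
Rule 5 (final i-epenthesis): the form ends in the consonant /j/, so [i] is inserted word-finally. /gizduzorezmaovoj/ → gizduzorezmaovoji.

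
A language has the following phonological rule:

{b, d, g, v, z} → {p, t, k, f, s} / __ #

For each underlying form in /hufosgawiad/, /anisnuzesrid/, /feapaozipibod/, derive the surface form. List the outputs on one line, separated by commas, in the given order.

hufosgawiat, anisnuzesrit, feapaozipibot

/hufosgawiad/: /d/ is a voiced obstruent in word-final position, so it devoices to [t]. → [hufosgawiat].
/anisnuzesrid/: /d/ is a voiced obstruent in word-final position, so it devoices to [t]. → [anisnuzesrit].
/feapaozipibod/: /d/ is a voiced obstruent in word-final position, so it devoices to [t]. → [feapaozipibot].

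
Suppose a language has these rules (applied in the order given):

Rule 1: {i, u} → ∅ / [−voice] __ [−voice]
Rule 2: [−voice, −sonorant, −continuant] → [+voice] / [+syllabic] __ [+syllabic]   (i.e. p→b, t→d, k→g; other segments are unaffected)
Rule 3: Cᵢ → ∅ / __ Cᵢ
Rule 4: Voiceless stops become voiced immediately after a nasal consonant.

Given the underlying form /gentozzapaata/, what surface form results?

gendozabaada

Rule 1 (high vowel syncope): no segment meets the environment; /gentozzapaata/ is unchanged.
Rule 2 (intervocalic voicing): /p/ is a voiceless stop between vowels /a/ and /a/, so it voices to [b]. /t/ is a voiceless stop between vowels /a/ and /a/, so it voices to [d]. /gentozzapaata/ → gentozzabaada.
Rule 3 (degemination): /zz/ is a geminate; the first /z/ deletes. /gentozzabaada/ → gentozabaada.
Rule 4 (post-nasal voicing): /t/ is a voiceless stop immediately after the nasal /n/, so it voices to [d]. /gentozabaada/ → gendozabaada.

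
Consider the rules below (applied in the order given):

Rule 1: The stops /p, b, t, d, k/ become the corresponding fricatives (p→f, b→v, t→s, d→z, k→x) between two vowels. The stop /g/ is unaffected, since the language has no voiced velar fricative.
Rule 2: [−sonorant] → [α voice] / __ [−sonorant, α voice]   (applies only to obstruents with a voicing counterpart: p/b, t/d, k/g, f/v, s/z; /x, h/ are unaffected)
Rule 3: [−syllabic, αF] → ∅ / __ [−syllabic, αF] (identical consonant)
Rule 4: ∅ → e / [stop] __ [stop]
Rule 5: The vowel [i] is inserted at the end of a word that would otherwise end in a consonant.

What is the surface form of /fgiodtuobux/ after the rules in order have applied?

Rule 1 (intervocalic spirantization): /b/ is a stop between vowels /o/ and /u/, so it spirantizes to the fricative [v]. /fgiodtuobux/ → fgiodtuovux.
Rule 2 (regressive voicing assimilation): /f/ precedes the voiced obstruent /g/, so it voices to [v] by assimilation. /d/ precedes the voiceless obstruent /t/, so it devoices to [t] by assimilation. /fgiodtuovux/ → vgiottuovux.
Rule 3 (degemination): /tt/ is a geminate; the first /t/ deletes. /vgiottuovux/ → vgiotuovux.
Rule 4 (stop-cluster e-epenthesis): no segment meets the environment; /vgiotuovux/ is unchanged.
Rule 5 (final i-epenthesis): the form ends in the consonant /x/, so [i] is inserted word-finally. /vgiotuovux/ → vgiotuovuxi.

vgiotuovuxi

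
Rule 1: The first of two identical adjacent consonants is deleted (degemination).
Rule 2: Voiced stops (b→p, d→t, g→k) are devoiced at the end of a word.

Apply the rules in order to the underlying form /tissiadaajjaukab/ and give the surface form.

tisiadaajaukap

Rule 1 (degemination): /ss/ is a geminate; the first /s/ deletes. /jj/ is a geminate; the first /j/ deletes. /tissiadaajjaukab/ → tisiadaajaukab.
Rule 2 (final devoicing): /b/ is a voiced stop in word-final position, so it devoices to [p]. /tisiadaajaukab/ → tisiadaajaukap.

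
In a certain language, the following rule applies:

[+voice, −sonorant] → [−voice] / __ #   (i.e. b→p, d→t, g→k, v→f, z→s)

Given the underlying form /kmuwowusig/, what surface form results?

kmuwowusik

/g/ is a voiced obstruent in word-final position, so it devoices to [k].
Surface form: [kmuwowusik].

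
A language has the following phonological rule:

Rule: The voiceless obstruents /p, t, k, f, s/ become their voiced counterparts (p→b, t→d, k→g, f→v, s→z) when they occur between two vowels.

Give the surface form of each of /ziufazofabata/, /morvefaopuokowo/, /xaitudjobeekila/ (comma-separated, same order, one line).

/ziufazofabata/: /f/ is a voiceless obstruent between vowels /u/ and /a/, so it voices to [v]. /f/ is a voiceless obstruent between vowels /o/ and /a/, so it voices to [v]. /t/ is a voiceless obstruent between vowels /a/ and /a/, so it voices to [d]. → [ziuvazovabada].
/morvefaopuokowo/: /f/ is a voiceless obstruent between vowels /e/ and /a/, so it voices to [v]. /p/ is a voiceless obstruent between vowels /o/ and /u/, so it voices to [b]. /k/ is a voiceless obstruent between vowels /o/ and /o/, so it voices to [g]. → [morvevaobuogowo].
/xaitudjobeekila/: /t/ is a voiceless obstruent between vowels /i/ and /u/, so it voices to [d]. /k/ is a voiceless obstruent between vowels /e/ and /i/, so it voices to [g]. → [xaidudjobeegila].

ziuvazovabada, morvevaobuogowo, xaidudjobeegila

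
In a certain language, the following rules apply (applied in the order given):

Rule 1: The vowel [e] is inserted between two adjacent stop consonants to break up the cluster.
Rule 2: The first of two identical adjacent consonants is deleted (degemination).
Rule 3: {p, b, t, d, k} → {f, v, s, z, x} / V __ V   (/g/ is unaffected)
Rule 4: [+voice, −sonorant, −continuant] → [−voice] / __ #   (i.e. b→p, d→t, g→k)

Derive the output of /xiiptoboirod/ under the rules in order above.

Rule 1 (stop-cluster e-epenthesis): /p/ and /t/ form a stop–stop cluster, so [e] is inserted between them. /xiiptoboirod/ → xiipetoboirod.
Rule 2 (degemination): no segment meets the environment; /xiipetoboirod/ is unchanged.
Rule 3 (intervocalic spirantization): /p/ is a stop between vowels /i/ and /e/, so it spirantizes to the fricative [f]. /t/ is a stop between vowels /e/ and /o/, so it spirantizes to the fricative [s]. /b/ is a stop between vowels /o/ and /o/, so it spirantizes to the fricative [v]. /xiipetoboirod/ → xiifesovoirod.
Rule 4 (final devoicing): /d/ is a voiced stop in word-final position, so it devoices to [t]. /xiifesovoirod/ → xiifesovoirot.

xiifesovoirot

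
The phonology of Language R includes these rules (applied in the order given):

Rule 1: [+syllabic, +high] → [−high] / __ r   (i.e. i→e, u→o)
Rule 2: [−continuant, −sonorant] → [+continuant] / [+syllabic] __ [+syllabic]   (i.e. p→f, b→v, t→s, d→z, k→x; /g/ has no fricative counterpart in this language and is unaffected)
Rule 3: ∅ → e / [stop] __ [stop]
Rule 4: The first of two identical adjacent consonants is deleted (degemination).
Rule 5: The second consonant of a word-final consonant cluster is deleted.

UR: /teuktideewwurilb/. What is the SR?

teuketizeeworil

Rule 1 (pre-rhotic lowering): /u/ is a high vowel immediately before /r/, so it lowers to [o]. /teuktideewwurilb/ → teuktideewworilb.
Rule 2 (intervocalic spirantization): /d/ is a stop between vowels /i/ and /e/, so it spirantizes to the fricative [z]. /teuktideewworilb/ → teuktizeewworilb.
Rule 3 (stop-cluster e-epenthesis): /k/ and /t/ form a stop–stop cluster, so [e] is inserted between them. /teuktizeewworilb/ → teuketizeewworilb.
Rule 4 (degemination): /ww/ is a geminate; the first /w/ deletes. /teuketizeewworilb/ → teuketizeeworilb.
Rule 5 (final cluster simplification): /b/ is the second consonant of a word-final cluster /lb/, so it deletes. /teuketizeeworilb/ → teuketizeeworil.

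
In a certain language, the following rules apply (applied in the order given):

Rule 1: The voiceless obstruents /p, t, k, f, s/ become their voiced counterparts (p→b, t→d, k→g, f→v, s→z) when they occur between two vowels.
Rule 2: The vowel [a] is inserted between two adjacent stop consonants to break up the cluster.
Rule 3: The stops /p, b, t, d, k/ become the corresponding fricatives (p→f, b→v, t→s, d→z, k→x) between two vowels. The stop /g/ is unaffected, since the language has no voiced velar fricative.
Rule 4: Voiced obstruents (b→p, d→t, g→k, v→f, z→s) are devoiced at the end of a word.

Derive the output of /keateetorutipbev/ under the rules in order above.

keazeezoruzifavef

Rule 1 (intervocalic voicing): /t/ is a voiceless obstruent between vowels /a/ and /e/, so it voices to [d]. /t/ is a voiceless obstruent between vowels /e/ and /o/, so it voices to [d]. /t/ is a voiceless obstruent between vowels /u/ and /i/, so it voices to [d]. /keateetorutipbev/ → keadeedorudipbev.
Rule 2 (stop-cluster a-epenthesis): /p/ and /b/ form a stop–stop cluster, so [a] is inserted between them. /keadeedorudipbev/ → keadeedorudipabev.
Rule 3 (intervocalic spirantization): /d/ is a stop between vowels /a/ and /e/, so it spirantizes to the fricative [z]. /d/ is a stop between vowels /e/ and /o/, so it spirantizes to the fricative [z]. /d/ is a stop between vowels /u/ and /i/, so it spirantizes to the fricative [z]. /p/ is a stop between vowels /i/ and /a/, so it spirantizes to the fricative [f]. /b/ is a stop between vowels /a/ and /e/, so it spirantizes to the fricative [v]. /keadeedorudipabev/ → keazeezoruzifavev.
Rule 4 (final devoicing): /v/ is a voiced obstruent in word-final position, so it devoices to [f]. /keazeezoruzifavev/ → keazeezoruzifavef.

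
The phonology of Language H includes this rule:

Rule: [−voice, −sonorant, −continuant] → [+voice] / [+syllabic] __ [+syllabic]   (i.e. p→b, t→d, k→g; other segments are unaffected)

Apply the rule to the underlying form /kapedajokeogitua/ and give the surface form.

Scanning /kapedajokeogitua/: /k/ at position 1 is not in the conditioning environment; /p/ is a voiceless stop between vowels /a/ and /e/, so it voices to [b]; /k/ is a voiceless stop between vowels /o/ and /e/, so it voices to [g]; /t/ is a voiceless stop between vowels /i/ and /u/, so it voices to [d].
Result: [kabedajogeogidua].

kabedajogeogidua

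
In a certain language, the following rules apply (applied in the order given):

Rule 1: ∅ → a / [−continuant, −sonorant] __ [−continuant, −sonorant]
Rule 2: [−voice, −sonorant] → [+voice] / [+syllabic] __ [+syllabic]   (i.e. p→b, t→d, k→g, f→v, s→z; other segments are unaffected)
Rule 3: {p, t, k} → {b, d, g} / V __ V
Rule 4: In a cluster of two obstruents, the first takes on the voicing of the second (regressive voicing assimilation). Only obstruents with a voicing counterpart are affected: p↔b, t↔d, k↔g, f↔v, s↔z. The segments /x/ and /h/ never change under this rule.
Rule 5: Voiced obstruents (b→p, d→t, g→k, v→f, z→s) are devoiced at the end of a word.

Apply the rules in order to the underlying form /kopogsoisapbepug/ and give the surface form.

koboksoizababebuk

Rule 1 (stop-cluster a-epenthesis): /p/ and /b/ form a stop–stop cluster, so [a] is inserted between them. /kopogsoisapbepug/ → kopogsoisapabepug.
Rule 2 (intervocalic voicing): /p/ is a voiceless obstruent between vowels /o/ and /o/, so it voices to [b]. /s/ is a voiceless obstruent between vowels /i/ and /a/, so it voices to [z]. /p/ is a voiceless obstruent between vowels /a/ and /a/, so it voices to [b]. /p/ is a voiceless obstruent between vowels /e/ and /u/, so it voices to [b]. /kopogsoisapabepug/ → kobogsoizababebug.
Rule 3 (intervocalic voicing): no segment meets the environment; /kobogsoizababebug/ is unchanged.
Rule 4 (regressive voicing assimilation): /g/ precedes the voiceless obstruent /s/, so it devoices to [k] by assimilation. /kobogsoizababebug/ → koboksoizababebug.
Rule 5 (final devoicing): /g/ is a voiced obstruent in word-final position, so it devoices to [k]. /koboksoizababebug/ → koboksoizababebuk.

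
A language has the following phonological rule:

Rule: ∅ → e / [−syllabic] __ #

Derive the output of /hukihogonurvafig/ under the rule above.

the form ends in the consonant /g/, so [e] is inserted word-finally.
Surface form: [hukihogonurvafige].

hukihogonurvafige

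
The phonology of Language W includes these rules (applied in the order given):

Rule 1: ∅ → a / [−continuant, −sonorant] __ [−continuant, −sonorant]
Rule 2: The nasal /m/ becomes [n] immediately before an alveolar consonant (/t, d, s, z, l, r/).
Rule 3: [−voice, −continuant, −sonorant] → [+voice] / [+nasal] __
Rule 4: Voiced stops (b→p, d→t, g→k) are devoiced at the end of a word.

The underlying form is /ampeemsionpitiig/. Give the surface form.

ambeensionbitiik

Rule 1 (stop-cluster a-epenthesis): no segment meets the environment; /ampeemsionpitiig/ is unchanged.
Rule 2 (nasal place assimilation): /m/ precedes the alveolar consonant /s/, so it assimilates in place to [n]. /ampeemsionpitiig/ → ampeensionpitiig.
Rule 3 (post-nasal voicing): /p/ is a voiceless stop immediately after the nasal /m/, so it voices to [b]. /p/ is a voiceless stop immediately after the nasal /n/, so it voices to [b]. /ampeensionpitiig/ → ambeensionbitiig.
Rule 4 (final devoicing): /g/ is a voiced stop in word-final position, so it devoices to [k]. /ambeensionbitiig/ → ambeensionbitiik.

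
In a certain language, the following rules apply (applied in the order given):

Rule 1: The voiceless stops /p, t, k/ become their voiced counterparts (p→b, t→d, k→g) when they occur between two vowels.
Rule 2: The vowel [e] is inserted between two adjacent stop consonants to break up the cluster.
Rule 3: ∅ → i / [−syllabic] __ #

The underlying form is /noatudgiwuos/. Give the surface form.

noadudegiwuosi

Rule 1 (intervocalic voicing): /t/ is a voiceless stop between vowels /a/ and /u/, so it voices to [d]. /noatudgiwuos/ → noadudgiwuos.
Rule 2 (stop-cluster e-epenthesis): /d/ and /g/ form a stop–stop cluster, so [e] is inserted between them. /noadudgiwuos/ → noadudegiwuos.
Rule 3 (final i-epenthesis): the form ends in the consonant /s/, so [i] is inserted word-finally. /noadudegiwuos/ → noadudegiwuosi.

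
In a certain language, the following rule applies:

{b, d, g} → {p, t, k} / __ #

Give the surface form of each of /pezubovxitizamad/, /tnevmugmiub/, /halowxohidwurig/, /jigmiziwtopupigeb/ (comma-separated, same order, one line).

pezubovxitizamat, tnevmugmiup, halowxohidwurik, jigmiziwtopupigep

/pezubovxitizamad/: /d/ is a voiced stop in word-final position, so it devoices to [t]. → [pezubovxitizamat].
/tnevmugmiub/: /b/ is a voiced stop in word-final position, so it devoices to [p]. → [tnevmugmiup].
/halowxohidwurig/: /g/ is a voiced stop in word-final position, so it devoices to [k]. → [halowxohidwurik].
/jigmiziwtopupigeb/: /b/ is a voiced stop in word-final position, so it devoices to [p]. → [jigmiziwtopupigep].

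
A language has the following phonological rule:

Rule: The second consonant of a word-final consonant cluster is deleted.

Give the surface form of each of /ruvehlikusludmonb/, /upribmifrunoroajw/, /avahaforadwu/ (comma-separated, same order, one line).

/ruvehlikusludmonb/: /b/ is the second consonant of a word-final cluster /nb/, so it deletes. → [ruvehlikusludmon].
/upribmifrunoroajw/: /w/ is the second consonant of a word-final cluster /jw/, so it deletes. → [upribmifrunoroaj].
/avahaforadwu/: the rule's environment is not met; surfaces unchanged as [avahaforadwu].

ruvehlikusludmon, upribmifrunoroaj, avahaforadwu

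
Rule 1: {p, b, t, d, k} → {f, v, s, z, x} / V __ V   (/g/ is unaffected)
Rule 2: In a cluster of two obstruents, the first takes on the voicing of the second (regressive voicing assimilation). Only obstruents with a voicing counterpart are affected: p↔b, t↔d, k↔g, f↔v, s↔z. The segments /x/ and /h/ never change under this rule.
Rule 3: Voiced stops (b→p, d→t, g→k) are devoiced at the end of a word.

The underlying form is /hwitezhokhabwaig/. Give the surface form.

hwiseshokhabwaik

Rule 1 (intervocalic spirantization): /t/ is a stop between vowels /i/ and /e/, so it spirantizes to the fricative [s]. /hwitezhokhabwaig/ → hwisezhokhabwaig.
Rule 2 (regressive voicing assimilation): /z/ precedes the voiceless obstruent /h/, so it devoices to [s] by assimilation. /hwisezhokhabwaig/ → hwiseshokhabwaig.
Rule 3 (final devoicing): /g/ is a voiced stop in word-final position, so it devoices to [k]. /hwiseshokhabwaig/ → hwiseshokhabwaik.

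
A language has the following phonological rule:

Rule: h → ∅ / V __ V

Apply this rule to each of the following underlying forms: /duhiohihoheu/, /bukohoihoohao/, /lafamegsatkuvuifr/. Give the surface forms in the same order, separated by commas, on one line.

/duhiohihoheu/: /h/ occurs between vowels /u/ and /i/, so it deletes. /h/ occurs between vowels /o/ and /i/, so it deletes. /h/ occurs between vowels /i/ and /o/, so it deletes. /h/ occurs between vowels /o/ and /e/, so it deletes. → [duioioeu].
/bukohoihoohao/: /h/ occurs between vowels /o/ and /o/, so it deletes. /h/ occurs between vowels /i/ and /o/, so it deletes. /h/ occurs between vowels /o/ and /a/, so it deletes. → [bukooiooao].
/lafamegsatkuvuifr/: the rule's environment is not met; surfaces unchanged as [lafamegsatkuvuifr].

duioioeu, bukooiooao, lafamegsatkuvuifr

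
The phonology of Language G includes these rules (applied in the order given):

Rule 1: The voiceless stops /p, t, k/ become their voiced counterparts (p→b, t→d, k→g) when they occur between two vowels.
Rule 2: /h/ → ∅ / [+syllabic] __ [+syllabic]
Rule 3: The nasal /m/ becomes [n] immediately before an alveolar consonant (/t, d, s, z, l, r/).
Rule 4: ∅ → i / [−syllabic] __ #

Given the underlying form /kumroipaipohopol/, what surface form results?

Rule 1 (intervocalic voicing): /p/ is a voiceless stop between vowels /i/ and /a/, so it voices to [b]. /p/ is a voiceless stop between vowels /i/ and /o/, so it voices to [b]. /p/ is a voiceless stop between vowels /o/ and /o/, so it voices to [b]. /kumroipaipohopol/ → kumroibaibohobol.
Rule 2 (intervocalic h-deletion): /h/ occurs between vowels /o/ and /o/, so it deletes. /kumroibaibohobol/ → kumroibaiboobol.
Rule 3 (nasal place assimilation): /m/ precedes the alveolar consonant /r/, so it assimilates in place to [n]. /kumroibaiboobol/ → kunroibaiboobol.
Rule 4 (final i-epenthesis): the form ends in the consonant /l/, so [i] is inserted word-finally. /kunroibaiboobol/ → kunroibaibooboli.

kunroibaibooboli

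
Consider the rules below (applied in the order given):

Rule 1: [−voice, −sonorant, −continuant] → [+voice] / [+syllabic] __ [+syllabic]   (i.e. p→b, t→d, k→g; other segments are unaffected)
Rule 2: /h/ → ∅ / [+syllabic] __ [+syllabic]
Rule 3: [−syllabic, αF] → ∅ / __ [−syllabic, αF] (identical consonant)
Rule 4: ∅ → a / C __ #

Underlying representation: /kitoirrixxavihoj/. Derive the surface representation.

Rule 1 (intervocalic voicing): /t/ is a voiceless stop between vowels /i/ and /o/, so it voices to [d]. /kitoirrixxavihoj/ → kidoirrixxavihoj.
Rule 2 (intervocalic h-deletion): /h/ occurs between vowels /i/ and /o/, so it deletes. /kidoirrixxavihoj/ → kidoirrixxavioj.
Rule 3 (degemination): /rr/ is a geminate; the first /r/ deletes. /xx/ is a geminate; the first /x/ deletes. /kidoirrixxavioj/ → kidoirixavioj.
Rule 4 (final a-epenthesis): the form ends in the consonant /j/, so [a] is inserted word-finally. /kidoirixavioj/ → kidoirixavioja.

kidoirixavioja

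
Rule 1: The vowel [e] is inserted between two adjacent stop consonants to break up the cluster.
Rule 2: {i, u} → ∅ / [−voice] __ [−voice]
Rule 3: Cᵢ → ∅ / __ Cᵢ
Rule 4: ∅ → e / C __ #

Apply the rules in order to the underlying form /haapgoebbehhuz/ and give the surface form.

haapegoebebehuze

Rule 1 (stop-cluster e-epenthesis): /p/ and /g/ form a stop–stop cluster, so [e] is inserted between them. /b/ and /b/ form a stop–stop cluster, so [e] is inserted between them. /haapgoebbehhuz/ → haapegoebebehhuz.
Rule 2 (high vowel syncope): no segment meets the environment; /haapegoebebehhuz/ is unchanged.
Rule 3 (degemination): /hh/ is a geminate; the first /h/ deletes. /haapegoebebehhuz/ → haapegoebebehuz.
Rule 4 (final e-epenthesis): the form ends in the consonant /z/, so [e] is inserted word-finally. /haapegoebebehuz/ → haapegoebebehuze.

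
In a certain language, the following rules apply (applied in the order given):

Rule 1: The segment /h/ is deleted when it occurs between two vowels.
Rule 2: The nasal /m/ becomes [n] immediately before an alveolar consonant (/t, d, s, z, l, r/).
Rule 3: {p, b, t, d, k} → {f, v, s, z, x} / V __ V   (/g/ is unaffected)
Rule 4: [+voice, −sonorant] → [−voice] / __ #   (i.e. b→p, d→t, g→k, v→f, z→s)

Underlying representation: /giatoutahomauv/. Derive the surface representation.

Rule 1 (intervocalic h-deletion): /h/ occurs between vowels /a/ and /o/, so it deletes. /giatoutahomauv/ → giatoutaomauv.
Rule 2 (nasal place assimilation): no segment meets the environment; /giatoutaomauv/ is unchanged.
Rule 3 (intervocalic spirantization): /t/ is a stop between vowels /a/ and /o/, so it spirantizes to the fricative [s]. /t/ is a stop between vowels /u/ and /a/, so it spirantizes to the fricative [s]. /giatoutaomauv/ → giasousaomauv.
Rule 4 (final devoicing): /v/ is a voiced obstruent in word-final position, so it devoices to [f]. /giasousaomauv/ → giasousaomauf.

giasousaomauf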